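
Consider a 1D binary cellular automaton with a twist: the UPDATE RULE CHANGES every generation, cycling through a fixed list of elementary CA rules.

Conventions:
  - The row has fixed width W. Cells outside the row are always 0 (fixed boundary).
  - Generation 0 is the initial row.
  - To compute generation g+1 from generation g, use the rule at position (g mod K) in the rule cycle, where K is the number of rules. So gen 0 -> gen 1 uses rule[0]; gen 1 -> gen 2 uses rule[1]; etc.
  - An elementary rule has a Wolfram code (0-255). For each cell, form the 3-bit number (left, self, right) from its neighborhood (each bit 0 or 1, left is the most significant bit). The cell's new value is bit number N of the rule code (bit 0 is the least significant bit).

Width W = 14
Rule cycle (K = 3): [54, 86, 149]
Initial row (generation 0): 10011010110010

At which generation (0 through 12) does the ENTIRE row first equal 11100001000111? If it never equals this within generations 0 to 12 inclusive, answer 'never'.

Gen 0: 10011010110010
Gen 1 (rule 54): 11100111001111
Gen 2 (rule 86): 00111001110001
Gen 3 (rule 149): 10010100101101
Gen 4 (rule 54): 11111111110011
Gen 5 (rule 86): 00000000011101
Gen 6 (rule 149): 11111111001001
Gen 7 (rule 54): 00000000111111
Gen 8 (rule 86): 00000001000001
Gen 9 (rule 149): 11111101111101
Gen 10 (rule 54): 00000010000011
Gen 11 (rule 86): 00000111000101
Gen 12 (rule 149): 11110010110101

Answer: never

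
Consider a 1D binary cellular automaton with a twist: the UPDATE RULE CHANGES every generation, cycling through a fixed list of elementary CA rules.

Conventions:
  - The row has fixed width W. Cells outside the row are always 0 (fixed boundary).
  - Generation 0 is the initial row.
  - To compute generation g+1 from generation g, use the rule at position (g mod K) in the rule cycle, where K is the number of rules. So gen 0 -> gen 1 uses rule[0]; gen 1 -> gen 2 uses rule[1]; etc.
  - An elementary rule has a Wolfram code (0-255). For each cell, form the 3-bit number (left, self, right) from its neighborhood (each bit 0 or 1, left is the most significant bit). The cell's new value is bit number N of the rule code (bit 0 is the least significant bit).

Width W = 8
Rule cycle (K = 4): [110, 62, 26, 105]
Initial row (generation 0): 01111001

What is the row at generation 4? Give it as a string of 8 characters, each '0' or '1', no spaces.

Answer: 10001100

Derivation:
Gen 0: 01111001
Gen 1 (rule 110): 11001011
Gen 2 (rule 62): 10111110
Gen 3 (rule 26): 00100001
Gen 4 (rule 105): 10001100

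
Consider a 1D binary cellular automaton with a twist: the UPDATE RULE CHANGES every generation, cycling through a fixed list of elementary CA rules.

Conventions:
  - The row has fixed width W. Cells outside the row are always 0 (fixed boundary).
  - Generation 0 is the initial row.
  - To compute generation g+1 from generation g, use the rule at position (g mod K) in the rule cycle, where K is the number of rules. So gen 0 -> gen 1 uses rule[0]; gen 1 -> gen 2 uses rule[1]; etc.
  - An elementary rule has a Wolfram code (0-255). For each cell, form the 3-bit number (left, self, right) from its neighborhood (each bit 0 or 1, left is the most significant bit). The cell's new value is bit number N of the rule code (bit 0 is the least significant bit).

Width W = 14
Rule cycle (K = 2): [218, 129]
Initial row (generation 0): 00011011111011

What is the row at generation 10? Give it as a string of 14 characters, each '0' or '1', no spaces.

Answer: 01111111111110

Derivation:
Gen 0: 00011011111011
Gen 1 (rule 218): 00111011111011
Gen 2 (rule 129): 10010001110000
Gen 3 (rule 218): 01101011111000
Gen 4 (rule 129): 00000001110011
Gen 5 (rule 218): 00000011111111
Gen 6 (rule 129): 11111001111110
Gen 7 (rule 218): 11111111111111
Gen 8 (rule 129): 01111111111110
Gen 9 (rule 218): 11111111111111
Gen 10 (rule 129): 01111111111110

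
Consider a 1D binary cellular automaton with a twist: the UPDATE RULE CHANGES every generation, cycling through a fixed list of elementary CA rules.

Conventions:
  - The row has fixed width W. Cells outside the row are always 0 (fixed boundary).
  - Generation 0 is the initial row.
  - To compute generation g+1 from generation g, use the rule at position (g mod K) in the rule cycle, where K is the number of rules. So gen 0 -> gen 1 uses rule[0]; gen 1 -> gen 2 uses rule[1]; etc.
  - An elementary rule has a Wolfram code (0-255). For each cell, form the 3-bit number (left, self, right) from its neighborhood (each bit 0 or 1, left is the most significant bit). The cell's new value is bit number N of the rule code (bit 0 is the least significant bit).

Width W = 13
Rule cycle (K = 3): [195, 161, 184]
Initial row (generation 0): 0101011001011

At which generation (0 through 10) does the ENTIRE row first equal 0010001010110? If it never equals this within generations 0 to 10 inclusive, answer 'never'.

Answer: never

Derivation:
Gen 0: 0101011001011
Gen 1 (rule 195): 1000001010001
Gen 2 (rule 161): 0011100100100
Gen 3 (rule 184): 0011010010010
Gen 4 (rule 195): 1101000100100
Gen 5 (rule 161): 0010010000001
Gen 6 (rule 184): 0001001000000
Gen 7 (rule 195): 1110010011111
Gen 8 (rule 161): 0100000001110
Gen 9 (rule 184): 0010000001101
Gen 10 (rule 195): 1100111110100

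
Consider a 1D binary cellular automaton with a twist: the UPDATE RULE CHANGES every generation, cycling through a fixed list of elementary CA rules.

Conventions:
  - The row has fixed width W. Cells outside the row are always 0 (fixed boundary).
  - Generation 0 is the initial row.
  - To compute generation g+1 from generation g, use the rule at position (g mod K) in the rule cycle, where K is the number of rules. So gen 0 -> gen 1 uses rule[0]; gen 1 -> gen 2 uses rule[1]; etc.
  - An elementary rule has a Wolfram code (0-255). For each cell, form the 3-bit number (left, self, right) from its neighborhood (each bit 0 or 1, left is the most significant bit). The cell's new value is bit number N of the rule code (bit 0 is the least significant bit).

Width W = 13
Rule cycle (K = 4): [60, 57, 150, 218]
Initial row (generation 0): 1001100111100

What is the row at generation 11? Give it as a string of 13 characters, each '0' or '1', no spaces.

Answer: 1011111101111

Derivation:
Gen 0: 1001100111100
Gen 1 (rule 60): 1101010100010
Gen 2 (rule 57): 1010101011001
Gen 3 (rule 150): 1010101000111
Gen 4 (rule 218): 0000000101111
Gen 5 (rule 60): 0000000111000
Gen 6 (rule 57): 1111110100111
Gen 7 (rule 150): 0111100111010
Gen 8 (rule 218): 1111111111001
Gen 9 (rule 60): 1000000000101
Gen 10 (rule 57): 0111111110010
Gen 11 (rule 150): 1011111101111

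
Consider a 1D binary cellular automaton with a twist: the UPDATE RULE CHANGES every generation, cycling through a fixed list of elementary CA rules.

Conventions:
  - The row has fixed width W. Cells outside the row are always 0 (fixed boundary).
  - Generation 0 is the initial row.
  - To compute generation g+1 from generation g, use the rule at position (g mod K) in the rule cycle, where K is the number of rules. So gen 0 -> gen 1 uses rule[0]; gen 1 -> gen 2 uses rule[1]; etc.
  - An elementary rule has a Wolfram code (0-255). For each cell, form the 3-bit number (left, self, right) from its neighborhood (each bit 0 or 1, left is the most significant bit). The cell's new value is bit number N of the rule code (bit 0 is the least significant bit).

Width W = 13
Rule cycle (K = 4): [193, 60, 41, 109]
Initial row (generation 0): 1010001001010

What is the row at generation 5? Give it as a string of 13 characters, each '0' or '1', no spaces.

Answer: 0001100001100

Derivation:
Gen 0: 1010001001010
Gen 1 (rule 193): 0000100000000
Gen 2 (rule 60): 0000110000000
Gen 3 (rule 41): 1110100111111
Gen 4 (rule 109): 1011100100001
Gen 5 (rule 193): 0001100001100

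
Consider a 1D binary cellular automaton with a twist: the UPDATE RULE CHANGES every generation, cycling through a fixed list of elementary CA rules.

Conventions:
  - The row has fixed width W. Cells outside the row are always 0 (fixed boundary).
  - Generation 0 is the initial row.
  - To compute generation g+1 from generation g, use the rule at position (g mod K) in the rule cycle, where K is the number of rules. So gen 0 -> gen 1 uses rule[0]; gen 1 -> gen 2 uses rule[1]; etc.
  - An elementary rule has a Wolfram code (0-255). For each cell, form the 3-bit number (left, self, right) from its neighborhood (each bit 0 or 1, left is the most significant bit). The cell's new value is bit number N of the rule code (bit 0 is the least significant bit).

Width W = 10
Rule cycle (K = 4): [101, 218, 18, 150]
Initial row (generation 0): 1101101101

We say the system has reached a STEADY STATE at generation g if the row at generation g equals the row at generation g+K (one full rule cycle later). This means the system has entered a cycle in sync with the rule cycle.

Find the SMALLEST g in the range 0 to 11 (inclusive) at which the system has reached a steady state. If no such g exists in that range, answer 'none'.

Answer: 3

Derivation:
Gen 0: 1101101101
Gen 1 (rule 101): 0110110111
Gen 2 (rule 218): 1110110111
Gen 3 (rule 18): 0000000000
Gen 4 (rule 150): 0000000000
Gen 5 (rule 101): 1111111111
Gen 6 (rule 218): 1111111111
Gen 7 (rule 18): 0000000000
Gen 8 (rule 150): 0000000000
Gen 9 (rule 101): 1111111111
Gen 10 (rule 218): 1111111111
Gen 11 (rule 18): 0000000000
Gen 12 (rule 150): 0000000000
Gen 13 (rule 101): 1111111111
Gen 14 (rule 218): 1111111111
Gen 15 (rule 18): 0000000000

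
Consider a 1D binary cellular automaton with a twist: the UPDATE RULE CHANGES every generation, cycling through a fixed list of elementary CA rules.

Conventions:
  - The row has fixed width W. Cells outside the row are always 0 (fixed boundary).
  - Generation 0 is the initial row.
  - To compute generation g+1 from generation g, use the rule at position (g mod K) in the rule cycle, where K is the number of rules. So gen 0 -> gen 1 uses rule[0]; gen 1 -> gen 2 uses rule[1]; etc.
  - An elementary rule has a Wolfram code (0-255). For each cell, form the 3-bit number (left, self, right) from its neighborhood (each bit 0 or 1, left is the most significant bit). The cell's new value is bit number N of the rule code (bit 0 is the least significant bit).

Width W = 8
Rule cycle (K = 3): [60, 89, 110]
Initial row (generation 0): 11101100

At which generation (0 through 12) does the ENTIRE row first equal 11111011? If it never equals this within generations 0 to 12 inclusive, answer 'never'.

Answer: 3

Derivation:
Gen 0: 11101100
Gen 1 (rule 60): 10011010
Gen 2 (rule 89): 01011001
Gen 3 (rule 110): 11111011
Gen 4 (rule 60): 10000110
Gen 5 (rule 89): 01110111
Gen 6 (rule 110): 11011101
Gen 7 (rule 60): 10110011
Gen 8 (rule 89): 00111011
Gen 9 (rule 110): 01101111
Gen 10 (rule 60): 01011000
Gen 11 (rule 89): 00011111
Gen 12 (rule 110): 00110001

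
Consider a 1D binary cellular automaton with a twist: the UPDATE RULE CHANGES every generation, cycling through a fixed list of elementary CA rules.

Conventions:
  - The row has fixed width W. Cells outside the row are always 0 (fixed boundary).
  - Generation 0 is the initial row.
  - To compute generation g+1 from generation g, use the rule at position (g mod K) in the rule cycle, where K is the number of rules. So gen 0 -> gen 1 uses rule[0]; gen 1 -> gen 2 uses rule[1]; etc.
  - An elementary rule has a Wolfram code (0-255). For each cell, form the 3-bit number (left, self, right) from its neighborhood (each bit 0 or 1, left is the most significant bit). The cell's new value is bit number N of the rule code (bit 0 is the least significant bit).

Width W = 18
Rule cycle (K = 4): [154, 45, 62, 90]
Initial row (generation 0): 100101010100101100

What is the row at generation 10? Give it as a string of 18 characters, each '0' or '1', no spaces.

Gen 0: 100101010100101100
Gen 1 (rule 154): 011000000011001010
Gen 2 (rule 45): 010011111010001110
Gen 3 (rule 62): 111110000111011001
Gen 4 (rule 90): 100011001101011110
Gen 5 (rule 154): 010110111000011101
Gen 6 (rule 45): 011101100011010011
Gen 7 (rule 62): 110011010110111110
Gen 8 (rule 90): 111111000110100011
Gen 9 (rule 154): 111110101100010110
Gen 10 (rule 45): 100001111001011100

Answer: 100001111001011100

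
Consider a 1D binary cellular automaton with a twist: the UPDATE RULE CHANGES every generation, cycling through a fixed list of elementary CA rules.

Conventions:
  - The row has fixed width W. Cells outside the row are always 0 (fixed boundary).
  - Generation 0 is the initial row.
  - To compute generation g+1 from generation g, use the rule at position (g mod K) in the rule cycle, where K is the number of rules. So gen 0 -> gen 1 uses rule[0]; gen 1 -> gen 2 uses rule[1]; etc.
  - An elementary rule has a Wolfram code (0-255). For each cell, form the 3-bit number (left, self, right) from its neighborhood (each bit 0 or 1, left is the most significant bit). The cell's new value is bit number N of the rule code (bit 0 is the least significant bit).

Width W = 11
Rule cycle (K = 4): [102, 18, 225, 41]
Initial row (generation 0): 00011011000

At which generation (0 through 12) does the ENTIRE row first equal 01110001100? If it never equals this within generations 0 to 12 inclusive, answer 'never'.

Gen 0: 00011011000
Gen 1 (rule 102): 00101101000
Gen 2 (rule 18): 01000000100
Gen 3 (rule 225): 00011110001
Gen 4 (rule 41): 11010000100
Gen 5 (rule 102): 01110001100
Gen 6 (rule 18): 10001010010
Gen 7 (rule 225): 00100100000
Gen 8 (rule 41): 10000001111
Gen 9 (rule 102): 10000010001
Gen 10 (rule 18): 01000101010
Gen 11 (rule 225): 00010010100
Gen 12 (rule 41): 11000001001

Answer: 5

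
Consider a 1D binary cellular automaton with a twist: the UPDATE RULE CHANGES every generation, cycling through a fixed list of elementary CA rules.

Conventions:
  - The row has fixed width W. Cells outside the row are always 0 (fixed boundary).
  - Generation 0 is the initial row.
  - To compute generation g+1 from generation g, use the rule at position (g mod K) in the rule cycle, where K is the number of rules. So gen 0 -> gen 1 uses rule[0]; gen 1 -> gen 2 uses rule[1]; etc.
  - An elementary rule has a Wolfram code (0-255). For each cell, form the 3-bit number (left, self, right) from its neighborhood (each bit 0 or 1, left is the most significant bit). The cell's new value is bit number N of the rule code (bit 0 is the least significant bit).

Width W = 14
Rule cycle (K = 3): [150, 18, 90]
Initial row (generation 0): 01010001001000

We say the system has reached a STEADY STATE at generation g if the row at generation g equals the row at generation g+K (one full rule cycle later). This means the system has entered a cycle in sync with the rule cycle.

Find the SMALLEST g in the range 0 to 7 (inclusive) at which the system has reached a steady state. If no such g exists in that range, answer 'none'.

Gen 0: 01010001001000
Gen 1 (rule 150): 11011011111100
Gen 2 (rule 18): 00000000000010
Gen 3 (rule 90): 00000000000101
Gen 4 (rule 150): 00000000001101
Gen 5 (rule 18): 00000000010000
Gen 6 (rule 90): 00000000101000
Gen 7 (rule 150): 00000001101100
Gen 8 (rule 18): 00000010000010
Gen 9 (rule 90): 00000101000101
Gen 10 (rule 150): 00001101101101

Answer: none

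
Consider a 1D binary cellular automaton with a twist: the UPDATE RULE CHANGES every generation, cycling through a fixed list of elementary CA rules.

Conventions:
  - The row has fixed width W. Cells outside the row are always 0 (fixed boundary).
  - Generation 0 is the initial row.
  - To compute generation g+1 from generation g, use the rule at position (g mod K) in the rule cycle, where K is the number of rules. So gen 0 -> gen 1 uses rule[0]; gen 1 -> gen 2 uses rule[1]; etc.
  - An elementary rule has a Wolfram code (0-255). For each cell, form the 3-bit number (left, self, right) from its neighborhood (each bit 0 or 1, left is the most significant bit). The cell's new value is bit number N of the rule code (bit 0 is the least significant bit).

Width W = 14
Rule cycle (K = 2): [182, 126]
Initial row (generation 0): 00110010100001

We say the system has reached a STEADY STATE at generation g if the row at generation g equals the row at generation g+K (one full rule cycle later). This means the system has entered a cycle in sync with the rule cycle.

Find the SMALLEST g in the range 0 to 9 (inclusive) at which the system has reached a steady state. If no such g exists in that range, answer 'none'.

Gen 0: 00110010100001
Gen 1 (rule 182): 01001111110011
Gen 2 (rule 126): 11111000011111
Gen 3 (rule 182): 01110100101110
Gen 4 (rule 126): 11011111111011
Gen 5 (rule 182): 00101111110100
Gen 6 (rule 126): 01111000011110
Gen 7 (rule 182): 10110100101101
Gen 8 (rule 126): 11111111111111
Gen 9 (rule 182): 01111111111110
Gen 10 (rule 126): 11000000000011
Gen 11 (rule 182): 00100000000100

Answer: none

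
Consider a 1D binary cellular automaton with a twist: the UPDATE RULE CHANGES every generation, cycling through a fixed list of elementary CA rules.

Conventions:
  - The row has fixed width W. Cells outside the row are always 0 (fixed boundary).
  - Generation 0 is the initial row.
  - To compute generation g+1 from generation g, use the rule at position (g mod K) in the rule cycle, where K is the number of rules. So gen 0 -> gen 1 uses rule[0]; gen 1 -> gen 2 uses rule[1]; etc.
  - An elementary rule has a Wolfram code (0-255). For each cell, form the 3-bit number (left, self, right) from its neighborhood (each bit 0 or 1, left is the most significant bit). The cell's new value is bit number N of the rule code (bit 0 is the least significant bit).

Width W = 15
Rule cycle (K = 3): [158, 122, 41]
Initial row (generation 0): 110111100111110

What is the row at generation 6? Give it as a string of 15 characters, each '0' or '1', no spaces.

Gen 0: 110111100111110
Gen 1 (rule 158): 100111011111101
Gen 2 (rule 122): 011101110000110
Gen 3 (rule 41): 010011000110100
Gen 4 (rule 158): 111110101100110
Gen 5 (rule 122): 100011011111111
Gen 6 (rule 41): 001010110000000

Answer: 001010110000000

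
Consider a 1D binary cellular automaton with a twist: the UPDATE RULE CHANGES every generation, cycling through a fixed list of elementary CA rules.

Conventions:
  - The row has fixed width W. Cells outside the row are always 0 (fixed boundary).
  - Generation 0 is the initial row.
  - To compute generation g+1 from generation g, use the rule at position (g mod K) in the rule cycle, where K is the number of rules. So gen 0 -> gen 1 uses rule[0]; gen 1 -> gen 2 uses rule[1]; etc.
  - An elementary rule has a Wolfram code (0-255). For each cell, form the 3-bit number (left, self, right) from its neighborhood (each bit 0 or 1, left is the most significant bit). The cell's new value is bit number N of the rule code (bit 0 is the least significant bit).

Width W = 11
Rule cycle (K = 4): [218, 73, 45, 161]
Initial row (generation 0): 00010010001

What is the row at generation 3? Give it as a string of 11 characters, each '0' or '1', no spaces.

Answer: 10101001111

Derivation:
Gen 0: 00010010001
Gen 1 (rule 218): 00101101010
Gen 2 (rule 73): 10001100000
Gen 3 (rule 45): 10101001111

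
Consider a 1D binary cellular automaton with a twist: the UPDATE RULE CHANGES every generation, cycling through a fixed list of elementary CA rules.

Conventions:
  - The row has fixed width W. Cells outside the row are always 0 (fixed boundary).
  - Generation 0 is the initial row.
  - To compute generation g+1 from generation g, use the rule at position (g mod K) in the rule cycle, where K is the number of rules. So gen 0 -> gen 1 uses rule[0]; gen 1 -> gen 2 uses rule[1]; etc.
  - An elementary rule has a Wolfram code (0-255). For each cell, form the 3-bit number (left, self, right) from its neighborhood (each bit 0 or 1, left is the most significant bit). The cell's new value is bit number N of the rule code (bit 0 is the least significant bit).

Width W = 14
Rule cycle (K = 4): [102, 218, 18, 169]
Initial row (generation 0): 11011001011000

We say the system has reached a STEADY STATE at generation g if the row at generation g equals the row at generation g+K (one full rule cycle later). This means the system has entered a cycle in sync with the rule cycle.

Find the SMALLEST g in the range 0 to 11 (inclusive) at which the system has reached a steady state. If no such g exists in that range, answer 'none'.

Gen 0: 11011001011000
Gen 1 (rule 102): 01101011101000
Gen 2 (rule 218): 11100011100100
Gen 3 (rule 18): 00010100011010
Gen 4 (rule 169): 11001001010100
Gen 5 (rule 102): 01011011111100
Gen 6 (rule 218): 10011011111110
Gen 7 (rule 18): 01100000000001
Gen 8 (rule 169): 01001111111100
Gen 9 (rule 102): 11010000000100
Gen 10 (rule 218): 11001000001010
Gen 11 (rule 18): 00110100010001
Gen 12 (rule 169): 10101001000100
Gen 13 (rule 102): 11111011001100
Gen 14 (rule 218): 11111011111110
Gen 15 (rule 18): 00000000000001

Answer: none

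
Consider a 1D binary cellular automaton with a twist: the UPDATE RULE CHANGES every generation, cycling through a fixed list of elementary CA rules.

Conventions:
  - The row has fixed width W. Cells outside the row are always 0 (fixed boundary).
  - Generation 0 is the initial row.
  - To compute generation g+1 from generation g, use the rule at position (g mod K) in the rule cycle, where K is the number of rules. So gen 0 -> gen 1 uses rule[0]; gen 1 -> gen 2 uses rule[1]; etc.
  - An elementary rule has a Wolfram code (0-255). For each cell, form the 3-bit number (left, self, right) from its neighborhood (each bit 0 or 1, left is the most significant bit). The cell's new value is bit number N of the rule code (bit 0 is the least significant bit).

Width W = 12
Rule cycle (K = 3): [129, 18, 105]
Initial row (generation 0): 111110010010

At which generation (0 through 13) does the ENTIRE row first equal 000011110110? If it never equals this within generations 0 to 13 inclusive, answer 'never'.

Gen 0: 111110010010
Gen 1 (rule 129): 011100000000
Gen 2 (rule 18): 100010000000
Gen 3 (rule 105): 001000111111
Gen 4 (rule 129): 100010011110
Gen 5 (rule 18): 010101100001
Gen 6 (rule 105): 001011101100
Gen 7 (rule 129): 100001000001
Gen 8 (rule 18): 010010100010
Gen 9 (rule 105): 000001001000
Gen 10 (rule 129): 111100000011
Gen 11 (rule 18): 000010000100
Gen 12 (rule 105): 111000110001
Gen 13 (rule 129): 010010000100

Answer: never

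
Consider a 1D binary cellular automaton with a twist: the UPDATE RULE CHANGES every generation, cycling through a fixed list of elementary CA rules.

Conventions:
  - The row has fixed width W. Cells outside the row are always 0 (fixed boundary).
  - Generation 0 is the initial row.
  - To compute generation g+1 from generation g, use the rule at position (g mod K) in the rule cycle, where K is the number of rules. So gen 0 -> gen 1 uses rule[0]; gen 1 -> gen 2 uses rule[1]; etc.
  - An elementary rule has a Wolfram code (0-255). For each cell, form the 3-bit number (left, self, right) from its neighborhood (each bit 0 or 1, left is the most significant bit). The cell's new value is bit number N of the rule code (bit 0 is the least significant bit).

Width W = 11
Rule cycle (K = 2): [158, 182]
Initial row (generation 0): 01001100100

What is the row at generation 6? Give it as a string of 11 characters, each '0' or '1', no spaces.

Answer: 00101111101

Derivation:
Gen 0: 01001100100
Gen 1 (rule 158): 11111011110
Gen 2 (rule 182): 01110101101
Gen 3 (rule 158): 11100101001
Gen 4 (rule 182): 01011111111
Gen 5 (rule 158): 11011111110
Gen 6 (rule 182): 00101111101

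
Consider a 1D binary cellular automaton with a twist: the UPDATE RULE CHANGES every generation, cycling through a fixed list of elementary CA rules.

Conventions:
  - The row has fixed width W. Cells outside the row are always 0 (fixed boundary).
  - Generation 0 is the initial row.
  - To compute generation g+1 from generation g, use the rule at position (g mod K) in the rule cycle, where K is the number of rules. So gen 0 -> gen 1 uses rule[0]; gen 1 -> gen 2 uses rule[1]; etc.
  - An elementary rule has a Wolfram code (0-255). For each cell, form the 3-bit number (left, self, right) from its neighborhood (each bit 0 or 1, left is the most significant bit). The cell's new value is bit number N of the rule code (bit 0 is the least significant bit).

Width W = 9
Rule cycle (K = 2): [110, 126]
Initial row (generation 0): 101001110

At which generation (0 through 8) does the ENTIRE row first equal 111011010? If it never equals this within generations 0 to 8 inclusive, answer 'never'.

Answer: 1

Derivation:
Gen 0: 101001110
Gen 1 (rule 110): 111011010
Gen 2 (rule 126): 101111111
Gen 3 (rule 110): 111000001
Gen 4 (rule 126): 101100011
Gen 5 (rule 110): 111100111
Gen 6 (rule 126): 100111101
Gen 7 (rule 110): 101100111
Gen 8 (rule 126): 111111101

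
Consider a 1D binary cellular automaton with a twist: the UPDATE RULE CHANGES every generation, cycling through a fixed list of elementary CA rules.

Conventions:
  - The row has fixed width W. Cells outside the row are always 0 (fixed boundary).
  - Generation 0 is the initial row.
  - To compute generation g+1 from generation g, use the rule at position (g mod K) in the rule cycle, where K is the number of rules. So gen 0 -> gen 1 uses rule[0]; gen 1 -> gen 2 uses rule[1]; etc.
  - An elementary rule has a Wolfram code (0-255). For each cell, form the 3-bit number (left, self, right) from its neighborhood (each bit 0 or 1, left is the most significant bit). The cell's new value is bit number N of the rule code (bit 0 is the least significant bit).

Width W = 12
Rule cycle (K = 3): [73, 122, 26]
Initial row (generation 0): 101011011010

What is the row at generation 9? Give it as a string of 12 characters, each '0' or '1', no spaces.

Gen 0: 101011011010
Gen 1 (rule 73): 000011011000
Gen 2 (rule 122): 000111111100
Gen 3 (rule 26): 001100000010
Gen 4 (rule 73): 101101111000
Gen 5 (rule 122): 011111001100
Gen 6 (rule 26): 110000111010
Gen 7 (rule 73): 110110101000
Gen 8 (rule 122): 111111010100
Gen 9 (rule 26): 100000000010

Answer: 100000000010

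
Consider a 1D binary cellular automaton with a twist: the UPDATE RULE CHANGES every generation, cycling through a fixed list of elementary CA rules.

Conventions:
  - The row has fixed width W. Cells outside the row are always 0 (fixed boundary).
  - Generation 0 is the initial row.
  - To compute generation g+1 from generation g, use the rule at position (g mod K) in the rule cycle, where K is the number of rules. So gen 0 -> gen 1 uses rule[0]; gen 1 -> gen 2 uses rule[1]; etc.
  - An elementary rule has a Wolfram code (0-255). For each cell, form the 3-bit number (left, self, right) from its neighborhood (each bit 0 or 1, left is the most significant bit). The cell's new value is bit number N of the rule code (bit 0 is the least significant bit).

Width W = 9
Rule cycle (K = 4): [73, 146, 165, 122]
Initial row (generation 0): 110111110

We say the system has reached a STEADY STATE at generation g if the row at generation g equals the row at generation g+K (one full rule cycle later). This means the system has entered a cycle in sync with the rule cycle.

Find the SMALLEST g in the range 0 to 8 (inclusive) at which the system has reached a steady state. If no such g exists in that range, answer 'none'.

Answer: 6

Derivation:
Gen 0: 110111110
Gen 1 (rule 73): 110100010
Gen 2 (rule 146): 000010101
Gen 3 (rule 165): 111011111
Gen 4 (rule 122): 101110001
Gen 5 (rule 73): 001010100
Gen 6 (rule 146): 010000010
Gen 7 (rule 165): 010111010
Gen 8 (rule 122): 101101101
Gen 9 (rule 73): 001101100
Gen 10 (rule 146): 010000010
Gen 11 (rule 165): 010111010
Gen 12 (rule 122): 101101101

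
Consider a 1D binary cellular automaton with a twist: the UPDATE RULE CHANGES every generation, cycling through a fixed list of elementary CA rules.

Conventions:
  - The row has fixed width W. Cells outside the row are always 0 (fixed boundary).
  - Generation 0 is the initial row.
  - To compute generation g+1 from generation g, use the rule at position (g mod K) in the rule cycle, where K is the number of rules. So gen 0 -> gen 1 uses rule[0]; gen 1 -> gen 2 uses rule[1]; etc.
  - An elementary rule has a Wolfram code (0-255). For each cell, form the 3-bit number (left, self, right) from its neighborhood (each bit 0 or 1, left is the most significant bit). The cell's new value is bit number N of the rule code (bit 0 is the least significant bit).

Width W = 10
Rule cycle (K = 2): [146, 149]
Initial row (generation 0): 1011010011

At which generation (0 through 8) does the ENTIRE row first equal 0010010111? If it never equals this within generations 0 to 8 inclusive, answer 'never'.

Gen 0: 1011010011
Gen 1 (rule 146): 0000001100
Gen 2 (rule 149): 1111100011
Gen 3 (rule 146): 0111010100
Gen 4 (rule 149): 0010010111
Gen 5 (rule 146): 0101100010
Gen 6 (rule 149): 0100011011
Gen 7 (rule 146): 1010100000
Gen 8 (rule 149): 1010111111

Answer: 4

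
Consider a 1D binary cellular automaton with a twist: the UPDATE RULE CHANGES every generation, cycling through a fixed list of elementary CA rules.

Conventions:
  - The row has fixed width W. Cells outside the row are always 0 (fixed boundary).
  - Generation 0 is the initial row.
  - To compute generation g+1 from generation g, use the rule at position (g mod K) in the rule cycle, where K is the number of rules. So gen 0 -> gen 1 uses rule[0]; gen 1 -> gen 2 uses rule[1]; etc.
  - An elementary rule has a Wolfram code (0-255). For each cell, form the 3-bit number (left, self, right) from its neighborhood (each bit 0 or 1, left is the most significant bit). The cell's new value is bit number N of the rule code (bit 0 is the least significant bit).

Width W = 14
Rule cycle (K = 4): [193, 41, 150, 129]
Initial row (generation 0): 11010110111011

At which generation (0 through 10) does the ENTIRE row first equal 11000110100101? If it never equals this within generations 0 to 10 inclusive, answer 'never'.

Gen 0: 11010110111011
Gen 1 (rule 193): 01000010011001
Gen 2 (rule 41): 00011000010000
Gen 3 (rule 150): 00100100111000
Gen 4 (rule 129): 10000000010011
Gen 5 (rule 193): 00111111000001
Gen 6 (rule 41): 10100000011100
Gen 7 (rule 150): 10110000101010
Gen 8 (rule 129): 00000110000000
Gen 9 (rule 193): 11110010111111
Gen 10 (rule 41): 10000001100000

Answer: never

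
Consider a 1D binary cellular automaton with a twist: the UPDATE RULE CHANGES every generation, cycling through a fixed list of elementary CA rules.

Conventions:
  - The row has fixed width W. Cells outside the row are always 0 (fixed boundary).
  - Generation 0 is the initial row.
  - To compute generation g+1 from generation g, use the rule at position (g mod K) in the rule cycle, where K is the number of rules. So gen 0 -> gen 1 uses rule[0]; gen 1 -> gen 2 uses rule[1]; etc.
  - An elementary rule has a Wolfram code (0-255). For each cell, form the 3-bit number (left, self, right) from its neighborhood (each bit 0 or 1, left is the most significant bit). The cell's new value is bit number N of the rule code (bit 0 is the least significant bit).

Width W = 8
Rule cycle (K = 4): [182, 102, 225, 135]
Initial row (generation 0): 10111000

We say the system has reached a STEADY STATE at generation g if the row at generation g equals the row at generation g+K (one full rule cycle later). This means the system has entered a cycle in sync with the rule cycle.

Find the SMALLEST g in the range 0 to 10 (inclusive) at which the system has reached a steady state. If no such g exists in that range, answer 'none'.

Gen 0: 10111000
Gen 1 (rule 182): 11010100
Gen 2 (rule 102): 01111100
Gen 3 (rule 225): 00111101
Gen 4 (rule 135): 11011001
Gen 5 (rule 182): 00100111
Gen 6 (rule 102): 01101001
Gen 7 (rule 225): 00110000
Gen 8 (rule 135): 11000111
Gen 9 (rule 182): 00101010
Gen 10 (rule 102): 01111110
Gen 11 (rule 225): 00111110
Gen 12 (rule 135): 11011100
Gen 13 (rule 182): 00101010
Gen 14 (rule 102): 01111110

Answer: 9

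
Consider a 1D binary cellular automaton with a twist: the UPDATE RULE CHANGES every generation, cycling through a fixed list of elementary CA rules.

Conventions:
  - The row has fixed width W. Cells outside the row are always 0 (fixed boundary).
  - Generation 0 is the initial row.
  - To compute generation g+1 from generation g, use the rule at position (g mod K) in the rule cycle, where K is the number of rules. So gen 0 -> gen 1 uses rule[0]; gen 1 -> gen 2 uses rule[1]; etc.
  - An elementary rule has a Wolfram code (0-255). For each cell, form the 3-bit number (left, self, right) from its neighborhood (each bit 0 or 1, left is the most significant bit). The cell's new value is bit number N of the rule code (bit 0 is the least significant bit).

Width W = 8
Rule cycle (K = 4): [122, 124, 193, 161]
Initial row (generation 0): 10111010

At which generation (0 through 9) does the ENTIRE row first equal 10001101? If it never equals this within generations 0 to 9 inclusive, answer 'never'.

Answer: never

Derivation:
Gen 0: 10111010
Gen 1 (rule 122): 01101101
Gen 2 (rule 124): 01111111
Gen 3 (rule 193): 00111111
Gen 4 (rule 161): 10011110
Gen 5 (rule 122): 01110011
Gen 6 (rule 124): 01011011
Gen 7 (rule 193): 00001001
Gen 8 (rule 161): 11100000
Gen 9 (rule 122): 10110000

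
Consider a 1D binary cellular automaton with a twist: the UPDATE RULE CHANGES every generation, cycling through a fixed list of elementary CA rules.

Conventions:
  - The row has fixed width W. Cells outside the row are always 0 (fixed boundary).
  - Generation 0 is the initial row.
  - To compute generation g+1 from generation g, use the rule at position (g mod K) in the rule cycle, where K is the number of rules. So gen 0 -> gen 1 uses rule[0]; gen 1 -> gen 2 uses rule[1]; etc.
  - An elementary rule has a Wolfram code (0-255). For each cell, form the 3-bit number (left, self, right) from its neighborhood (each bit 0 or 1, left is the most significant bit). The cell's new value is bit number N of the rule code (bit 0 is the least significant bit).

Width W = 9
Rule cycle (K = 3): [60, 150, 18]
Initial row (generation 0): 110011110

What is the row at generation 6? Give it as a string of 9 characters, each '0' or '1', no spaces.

Gen 0: 110011110
Gen 1 (rule 60): 101010001
Gen 2 (rule 150): 101011011
Gen 3 (rule 18): 000000000
Gen 4 (rule 60): 000000000
Gen 5 (rule 150): 000000000
Gen 6 (rule 18): 000000000

Answer: 000000000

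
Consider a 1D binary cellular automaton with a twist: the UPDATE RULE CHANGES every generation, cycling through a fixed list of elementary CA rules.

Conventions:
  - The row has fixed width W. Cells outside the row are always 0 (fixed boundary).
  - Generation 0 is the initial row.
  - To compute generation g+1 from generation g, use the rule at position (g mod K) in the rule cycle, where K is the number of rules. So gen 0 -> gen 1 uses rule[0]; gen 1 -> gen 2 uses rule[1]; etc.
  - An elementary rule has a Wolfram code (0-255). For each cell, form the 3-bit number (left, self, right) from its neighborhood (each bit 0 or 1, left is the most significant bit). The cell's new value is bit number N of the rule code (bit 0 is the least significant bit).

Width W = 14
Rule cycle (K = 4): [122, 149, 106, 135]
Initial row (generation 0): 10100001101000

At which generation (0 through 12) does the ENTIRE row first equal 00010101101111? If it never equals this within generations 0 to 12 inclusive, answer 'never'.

Answer: 7

Derivation:
Gen 0: 10100001101000
Gen 1 (rule 122): 01010011110100
Gen 2 (rule 149): 01011001100111
Gen 3 (rule 106): 10111011101101
Gen 4 (rule 135): 10010001000001
Gen 5 (rule 122): 01101010100010
Gen 6 (rule 149): 00001010111011
Gen 7 (rule 106): 00010101101111
Gen 8 (rule 135): 11110100000110
Gen 9 (rule 122): 10011010001111
Gen 10 (rule 149): 11000011100110
Gen 11 (rule 106): 11000110101110
Gen 12 (rule 135): 00011000100100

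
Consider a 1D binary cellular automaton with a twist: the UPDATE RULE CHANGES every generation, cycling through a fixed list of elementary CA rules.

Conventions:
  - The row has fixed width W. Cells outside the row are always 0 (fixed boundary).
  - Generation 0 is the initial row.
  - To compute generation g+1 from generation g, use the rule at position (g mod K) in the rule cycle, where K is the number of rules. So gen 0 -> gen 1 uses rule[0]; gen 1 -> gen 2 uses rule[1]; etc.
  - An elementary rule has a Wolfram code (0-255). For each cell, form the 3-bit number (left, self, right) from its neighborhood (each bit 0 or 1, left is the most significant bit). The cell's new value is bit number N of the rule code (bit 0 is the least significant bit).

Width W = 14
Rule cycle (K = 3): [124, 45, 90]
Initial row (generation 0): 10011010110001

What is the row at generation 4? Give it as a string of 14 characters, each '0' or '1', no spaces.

Answer: 00101100000011

Derivation:
Gen 0: 10011010110001
Gen 1 (rule 124): 11011111111001
Gen 2 (rule 45): 10110000000001
Gen 3 (rule 90): 00111000000010
Gen 4 (rule 124): 00101100000011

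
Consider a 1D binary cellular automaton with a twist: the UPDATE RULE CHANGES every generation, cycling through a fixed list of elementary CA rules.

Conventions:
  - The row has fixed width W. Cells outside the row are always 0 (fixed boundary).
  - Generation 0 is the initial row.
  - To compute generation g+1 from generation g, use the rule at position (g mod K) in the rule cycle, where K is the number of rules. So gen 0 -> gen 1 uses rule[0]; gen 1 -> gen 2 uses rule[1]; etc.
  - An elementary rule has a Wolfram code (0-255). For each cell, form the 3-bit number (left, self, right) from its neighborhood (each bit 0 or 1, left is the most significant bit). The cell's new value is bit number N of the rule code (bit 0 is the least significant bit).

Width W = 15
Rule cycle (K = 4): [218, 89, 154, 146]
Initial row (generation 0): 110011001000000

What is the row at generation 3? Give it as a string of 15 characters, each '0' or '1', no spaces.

Gen 0: 110011001000000
Gen 1 (rule 218): 111111110100000
Gen 2 (rule 89): 100000010011111
Gen 3 (rule 154): 010000101111110

Answer: 010000101111110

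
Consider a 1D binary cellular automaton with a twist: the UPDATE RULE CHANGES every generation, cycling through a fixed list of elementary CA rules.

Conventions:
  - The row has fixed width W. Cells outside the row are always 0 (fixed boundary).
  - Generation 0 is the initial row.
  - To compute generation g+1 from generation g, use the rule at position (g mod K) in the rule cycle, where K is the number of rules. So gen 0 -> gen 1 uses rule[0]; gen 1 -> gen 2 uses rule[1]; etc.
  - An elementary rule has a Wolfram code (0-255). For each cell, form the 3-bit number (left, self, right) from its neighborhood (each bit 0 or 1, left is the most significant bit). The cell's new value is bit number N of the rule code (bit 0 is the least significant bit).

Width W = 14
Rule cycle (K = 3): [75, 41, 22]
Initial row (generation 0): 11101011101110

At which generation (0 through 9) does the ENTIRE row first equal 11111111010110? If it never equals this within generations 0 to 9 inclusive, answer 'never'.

Gen 0: 11101011101110
Gen 1 (rule 75): 10100010101010
Gen 2 (rule 41): 01001001010100
Gen 3 (rule 22): 11111111010110
Gen 4 (rule 75): 10000001000110
Gen 5 (rule 41): 00111100010100
Gen 6 (rule 22): 01000010110110
Gen 7 (rule 75): 10011100110110
Gen 8 (rule 41): 00010000101100
Gen 9 (rule 22): 00111001100010

Answer: 3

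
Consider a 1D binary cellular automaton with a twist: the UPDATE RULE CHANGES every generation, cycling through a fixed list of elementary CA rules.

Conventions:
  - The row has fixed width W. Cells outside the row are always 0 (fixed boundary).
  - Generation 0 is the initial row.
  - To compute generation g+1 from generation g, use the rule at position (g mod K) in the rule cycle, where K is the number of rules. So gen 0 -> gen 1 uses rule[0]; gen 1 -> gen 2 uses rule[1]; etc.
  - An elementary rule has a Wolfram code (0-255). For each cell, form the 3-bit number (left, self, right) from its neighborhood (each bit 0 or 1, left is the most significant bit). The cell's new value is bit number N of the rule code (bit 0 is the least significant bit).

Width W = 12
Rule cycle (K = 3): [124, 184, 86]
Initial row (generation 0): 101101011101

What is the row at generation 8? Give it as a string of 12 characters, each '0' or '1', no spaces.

Gen 0: 101101011101
Gen 1 (rule 124): 111111110111
Gen 2 (rule 184): 111111101110
Gen 3 (rule 86): 000000100011
Gen 4 (rule 124): 000000110011
Gen 5 (rule 184): 000000101010
Gen 6 (rule 86): 000001101011
Gen 7 (rule 124): 000001111111
Gen 8 (rule 184): 000001111110

Answer: 000001111110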